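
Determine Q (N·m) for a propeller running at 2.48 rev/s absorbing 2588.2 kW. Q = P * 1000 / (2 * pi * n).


Formula: Q = P_W / (2 * pi * n)
Step 1 — P_W = 2588.2 kW * 1000 = 2588200.0 W
Step 2 — 2 * pi * n = 2 * pi * 2.48 = 15.5823
Step 3 — Q = 2588200.0 / 15.5823 ≈ 166100 N·m (5 s.f.)

166100 N·m


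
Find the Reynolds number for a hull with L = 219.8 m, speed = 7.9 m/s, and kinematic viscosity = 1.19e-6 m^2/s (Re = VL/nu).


Formula: Re = V * L / nu
Step 1 — V * L = 7.9 * 219.8 = 1736.42 m^2/s
Step 2 — Re = 1736.42 / 1.19e-6 = 1.46e+09

1.46e+09


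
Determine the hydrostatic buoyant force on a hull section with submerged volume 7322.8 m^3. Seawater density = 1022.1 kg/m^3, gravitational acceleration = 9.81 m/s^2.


Formula: Fb = rho * g * V
Substituting: Fb = 1022.1 * 9.81 * 7322.8
Intermediate: 1022.1 * 9.81 = 10026.801
Result: Fb = 10026.801 * 7322.8 ≈ 73424000 N (5 s.f.)

73424000 N


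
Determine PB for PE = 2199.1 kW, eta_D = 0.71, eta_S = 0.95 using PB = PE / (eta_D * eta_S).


Formula: PB = PE / (eta_D * eta_S)
Step 1 — combined efficiency = eta_D * eta_S = 0.71 * 0.95 = 0.6745
Step 2 — PB = 2199.1 / 0.6745 ≈ 3260.3 kW (5 s.f.)

3260.3 kW


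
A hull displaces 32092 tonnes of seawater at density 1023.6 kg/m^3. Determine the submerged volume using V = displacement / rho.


Formula: V = mass / rho
Step 1 — convert tonnes to kg: 32092 t * 1000 = 32092000 kg
Step 2 — V = 32092000 / 1023.6 ≈ 31352 m^3 (5 s.f.)

31352 m^3


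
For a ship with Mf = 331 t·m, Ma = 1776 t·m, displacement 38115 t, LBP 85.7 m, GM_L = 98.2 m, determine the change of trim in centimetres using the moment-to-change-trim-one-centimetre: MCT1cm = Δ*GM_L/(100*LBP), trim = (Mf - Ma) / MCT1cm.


Formula: net trimming moment = Mf - Ma; MCT1cm = Δ*GM_L/(100*LBP); trim = net moment / MCT1cm
Step 1 — net trimming moment = 331 - 1776 = -1445 t·m
Step 2 — MCT1cm = 38115 * 98.2 / (100 * 85.7) = 436.7436 t·m/cm
Step 3 — trim = -1445 / 436.7436 ≈ -3.3086 cm (5 s.f.)

-3.3086 cm


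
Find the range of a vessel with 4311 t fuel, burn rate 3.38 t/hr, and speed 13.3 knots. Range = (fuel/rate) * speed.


Formula: endurance = fuel / rate; range = endurance * speed
Step 1 — endurance = 4311 / 3.38 = 1275.4438 hours
Step 2 — range = 1275.4438 * 13.3 ≈ 16963 nautical miles (5 s.f.)

16963 NM


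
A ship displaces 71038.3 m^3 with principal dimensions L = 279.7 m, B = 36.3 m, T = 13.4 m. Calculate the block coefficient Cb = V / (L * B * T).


Formula: Cb = V / (L * B * T)
Step 1 — L * B * T = 279.7 * 36.3 * 13.4 = 136051.674 m^3
Step 2 — Cb = 71038.3 / 136051.674 ≈ 0.52214 (5 s.f.)

0.52214


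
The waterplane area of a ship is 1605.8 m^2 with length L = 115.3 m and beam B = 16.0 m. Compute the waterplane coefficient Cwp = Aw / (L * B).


Formula: Cwp = Aw / (L * B)
Step 1 — L * B = 115.3 * 16.0 = 1844.8 m^2
Step 2 — Cwp = 1605.8 / 1844.8 ≈ 0.87045 (5 s.f.)

0.87045


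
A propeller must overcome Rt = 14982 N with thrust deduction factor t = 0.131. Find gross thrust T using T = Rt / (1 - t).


Formula: T = Rt / (1 - t)
Step 1 — (1 - t) = 1 - 0.131 = 0.869
Step 2 — T = 14982 / 0.869 ≈ 17241 N (5 s.f.)

17241 N


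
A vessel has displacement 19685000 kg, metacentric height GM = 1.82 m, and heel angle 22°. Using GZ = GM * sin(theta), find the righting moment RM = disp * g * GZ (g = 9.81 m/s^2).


Formula: GZ = GM * sin(theta); RM = disp * g * GZ
Step 1 — GZ = 1.82 * sin(22°) = 1.82 * 0.374607 = 0.681785 m
Step 2 — RM = 19685000 * 9.81 * 0.681785 ≈ 131660000 N·m (5 s.f.)

131660000 N·m


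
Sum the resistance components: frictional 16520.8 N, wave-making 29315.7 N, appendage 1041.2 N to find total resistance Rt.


Formula: Rt = Rf + Rw + Ra
Substituting: Rt = 16520.8 + 29315.7 + 1041.2
Result: Rt = 46877.7 N

46877.7 N


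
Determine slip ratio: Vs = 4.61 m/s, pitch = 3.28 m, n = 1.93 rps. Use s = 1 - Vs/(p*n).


Formula: s = 1 - Vs / (p * n)
Step 1 — p * n = 3.28 * 1.93 = 6.3304
Step 2 — Vs / (p*n) = 4.61 / 6.3304 = 0.728232 (6 d.p.)
Step 3 — s = 1 - 0.728232 = 0.271768

0.271768


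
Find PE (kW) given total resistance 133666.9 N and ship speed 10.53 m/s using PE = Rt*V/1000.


Formula: PE = Rt * V / 1000 (kW)
Step 1 — PE (W) = 133666.9 * 10.53 = 1407512.457 W
Step 2 — PE (kW) = 1407512.457 / 1000 ≈ 1407.5 kW (5 s.f.)

1407.5 kW


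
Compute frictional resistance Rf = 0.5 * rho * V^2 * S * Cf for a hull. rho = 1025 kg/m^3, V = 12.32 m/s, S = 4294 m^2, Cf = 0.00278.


Formula: Rf = 0.5 * rho * V^2 * S * Cf
Step 1 — V^2 = 12.32^2 = 151.7824
Step 2 — 0.5 * rho * V^2 = 0.5 * 1025 * 151.7824 = 77788.48
Step 3 — Rf = 77788.48 * 4294 * 0.00278 ≈ 928590 N (5 s.f.)

928590 N


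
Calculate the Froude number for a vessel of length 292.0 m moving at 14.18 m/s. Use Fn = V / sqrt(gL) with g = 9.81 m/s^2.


Formula: Fn = V / sqrt(g * L)
Step 1 — g * L = 9.81 * 292.0 = 2864.52
Step 2 — sqrt(g * L) = sqrt(2864.52) = 53.521211
Step 3 — Fn = 14.18 / 53.521211 ≈ 0.26494 (5 s.f.)

0.26494


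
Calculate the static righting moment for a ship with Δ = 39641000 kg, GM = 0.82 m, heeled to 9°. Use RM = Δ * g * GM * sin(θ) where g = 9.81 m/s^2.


Formula: GZ = GM * sin(theta); RM = disp * g * GZ
Step 1 — GZ = 0.82 * sin(9°) = 0.82 * 0.156434 = 0.128276 m
Step 2 — RM = 39641000 * 9.81 * 0.128276 ≈ 49884000 N·m (5 s.f.)

49884000 N·m


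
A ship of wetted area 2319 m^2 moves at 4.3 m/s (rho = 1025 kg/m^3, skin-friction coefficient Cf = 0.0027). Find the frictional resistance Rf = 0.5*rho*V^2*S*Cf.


Formula: Rf = 0.5 * rho * V^2 * S * Cf
Step 1 — V^2 = 4.3^2 = 18.49
Step 2 — 0.5 * rho * V^2 = 0.5 * 1025 * 18.49 = 9476.125
Step 3 — Rf = 9476.125 * 2319 * 0.0027 ≈ 59333 N (5 s.f.)

59333 N


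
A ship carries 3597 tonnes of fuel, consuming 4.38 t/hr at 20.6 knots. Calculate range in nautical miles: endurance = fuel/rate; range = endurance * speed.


Formula: endurance = fuel / rate; range = endurance * speed
Step 1 — endurance = 3597 / 4.38 = 821.2329 hours
Step 2 — range = 821.2329 * 20.6 ≈ 16917 nautical miles (5 s.f.)

16917 NM


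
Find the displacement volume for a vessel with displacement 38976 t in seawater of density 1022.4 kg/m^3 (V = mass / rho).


Formula: V = mass / rho
Step 1 — convert tonnes to kg: 38976 t * 1000 = 38976000 kg
Step 2 — V = 38976000 / 1022.4 ≈ 38122 m^3 (5 s.f.)

38122 m^3


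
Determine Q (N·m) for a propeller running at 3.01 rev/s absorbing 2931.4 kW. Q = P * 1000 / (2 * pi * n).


Formula: Q = P_W / (2 * pi * n)
Step 1 — P_W = 2931.4 kW * 1000 = 2931400.0 W
Step 2 — 2 * pi * n = 2 * pi * 3.01 = 18.912388
Step 3 — Q = 2931400.0 / 18.912388 ≈ 155000 N·m (5 s.f.)

155000 N·m


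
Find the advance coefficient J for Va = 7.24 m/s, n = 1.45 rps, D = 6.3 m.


Formula: J = Va / (n * D)
Step 1 — n * D = 1.45 * 6.3 = 9.135
Step 2 — J = 7.24 / 9.135 ≈ 0.79256 (5 s.f.)

0.79256


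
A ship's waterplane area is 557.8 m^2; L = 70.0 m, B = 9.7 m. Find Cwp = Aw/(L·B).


Formula: Cwp = Aw / (L * B)
Step 1 — L * B = 70.0 * 9.7 = 679.0 m^2
Step 2 — Cwp = 557.8 / 679.0 ≈ 0.82150 (5 s.f.)

0.82150


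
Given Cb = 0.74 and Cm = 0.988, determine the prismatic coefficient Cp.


Formula: Cp = Cb / Cm
Substituting: Cp = 0.74 / 0.988
Result: Cp ≈ 0.74899 (5 s.f.)

0.74899


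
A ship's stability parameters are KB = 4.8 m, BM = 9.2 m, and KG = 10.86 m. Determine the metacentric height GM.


Formula: GM = KB + BM - KG
Step 1 — KM = KB + BM = 4.8 + 9.2 = 14.0 m
Step 2 — GM = KM - KG = 14.0 - 10.86 = 3.14 m

3.14 m


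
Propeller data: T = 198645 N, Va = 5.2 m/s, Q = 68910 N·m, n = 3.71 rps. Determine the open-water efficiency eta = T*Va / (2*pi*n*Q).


Formula: eta = T * Va / (2 * pi * n * Q)
Step 1 — numerator = T * Va = 198645 * 5.2 = 1032954.0
Step 2 — 2 * pi * n = 2 * pi * 3.71 = 23.310617
Step 3 — denominator = 23.310617 * 68910 = 1606334.62
Step 4 — eta = 1032954.0 / 1606334.62 ≈ 0.64305 (5 s.f.)

0.64305


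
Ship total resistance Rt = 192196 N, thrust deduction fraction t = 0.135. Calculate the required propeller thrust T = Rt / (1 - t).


Formula: T = Rt / (1 - t)
Step 1 — (1 - t) = 1 - 0.135 = 0.865
Step 2 — T = 192196 / 0.865 ≈ 222190 N (5 s.f.)

222190 N


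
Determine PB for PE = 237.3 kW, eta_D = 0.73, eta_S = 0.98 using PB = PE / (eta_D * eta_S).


Formula: PB = PE / (eta_D * eta_S)
Step 1 — combined efficiency = eta_D * eta_S = 0.73 * 0.98 = 0.7154
Step 2 — PB = 237.3 / 0.7154 ≈ 331.70 kW (5 s.f.)

331.70 kW


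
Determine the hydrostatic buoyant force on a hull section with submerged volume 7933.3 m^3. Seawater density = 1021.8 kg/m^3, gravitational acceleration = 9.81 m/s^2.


Formula: Fb = rho * g * V
Substituting: Fb = 1021.8 * 9.81 * 7933.3
Intermediate: 1021.8 * 9.81 = 10023.858
Result: Fb = 10023.858 * 7933.3 ≈ 79522000 N (5 s.f.)

79522000 N


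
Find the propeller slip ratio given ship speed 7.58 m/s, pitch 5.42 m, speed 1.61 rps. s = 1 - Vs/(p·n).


Formula: s = 1 - Vs / (p * n)
Step 1 — p * n = 5.42 * 1.61 = 8.7262
Step 2 — Vs / (p*n) = 7.58 / 8.7262 = 0.868648 (6 d.p.)
Step 3 — s = 1 - 0.868648 = 0.131352

0.131352


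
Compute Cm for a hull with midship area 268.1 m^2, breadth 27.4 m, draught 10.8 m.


Formula: Cm = Am / (B * T)
Step 1 — B * T = 27.4 * 10.8 = 295.92 m^2
Step 2 — Cm = 268.1 / 295.92 ≈ 0.90599 (5 s.f.)

0.90599


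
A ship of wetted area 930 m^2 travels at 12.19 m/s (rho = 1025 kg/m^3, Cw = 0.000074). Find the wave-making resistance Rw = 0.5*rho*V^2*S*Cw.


Formula: Rw = 0.5 * rho * V^2 * S * Cw
Step 1 — V^2 = 12.19^2 = 148.5961
Step 2 — 0.5 * rho * V^2 = 0.5 * 1025 * 148.5961 = 76155.50125
Step 3 — Rw = 76155.50125 * 930 * 0.000074 ≈ 5241.0 N (5 s.f.)

5241.0 N


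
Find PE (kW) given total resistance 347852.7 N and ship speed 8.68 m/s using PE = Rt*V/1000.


Formula: PE = Rt * V / 1000 (kW)
Step 1 — PE (W) = 347852.7 * 8.68 = 3019361.436 W
Step 2 — PE (kW) = 3019361.436 / 1000 ≈ 3019.4 kW (5 s.f.)

3019.4 kW


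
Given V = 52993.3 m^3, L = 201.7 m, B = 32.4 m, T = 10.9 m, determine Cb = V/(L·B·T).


Formula: Cb = V / (L * B * T)
Step 1 — L * B * T = 201.7 * 32.4 * 10.9 = 71232.372 m^3
Step 2 — Cb = 52993.3 / 71232.372 ≈ 0.74395 (5 s.f.)

0.74395


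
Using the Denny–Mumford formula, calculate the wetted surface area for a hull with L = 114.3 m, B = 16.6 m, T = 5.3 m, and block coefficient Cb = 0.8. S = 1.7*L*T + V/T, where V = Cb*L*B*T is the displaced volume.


Formula: S = 1.7*L*T + V/T with V = Cb*L*B*T, i.e. S = L * (1.7*T + Cb*B)
Step 1 — 1.7*T = 1.7 * 5.3 = 9.01 m
Step 2 — Cb*B = 0.8 * 16.6 = 13.28 m
Step 3 — 1.7*T + Cb*B = 9.01 + 13.28 = 22.29 m
Step 4 — S = 114.3 * 22.29 ≈ 2547.7 m^2 (5 s.f.)

2547.7 m^2


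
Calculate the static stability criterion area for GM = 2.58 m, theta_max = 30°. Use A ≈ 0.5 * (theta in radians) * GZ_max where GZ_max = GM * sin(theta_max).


Formula: GZ_max = GM * sin(theta); Area = 0.5 * theta_rad * GZ_max
Step 1 — GZ_max = 2.58 * sin(30°) = 2.58 * 0.5 = 1.29 m
Step 2 — theta_rad = 30 * pi/180 = 0.523599 rad
Step 3 — Area = 0.5 * 0.523599 * 1.29 ≈ 0.33772 m·rad (5 s.f.)

0.33772 m·rad


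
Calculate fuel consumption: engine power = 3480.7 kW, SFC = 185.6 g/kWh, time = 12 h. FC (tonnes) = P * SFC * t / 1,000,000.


Formula: FC (tonnes) = P * SFC * t / 1,000,000
Step 1 — P * SFC * t = 3480.7 * 185.6 * 12 = 7752215.04 g
Step 2 — FC (tonnes) = 7752215.04 / 1,000,000 ≈ 7.7522 tonnes (5 s.f.)

7.7522 tonnes


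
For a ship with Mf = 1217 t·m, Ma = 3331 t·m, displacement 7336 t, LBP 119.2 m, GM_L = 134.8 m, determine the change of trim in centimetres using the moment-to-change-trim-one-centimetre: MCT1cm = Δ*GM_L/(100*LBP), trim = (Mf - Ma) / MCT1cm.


Formula: net trimming moment = Mf - Ma; MCT1cm = Δ*GM_L/(100*LBP); trim = net moment / MCT1cm
Step 1 — net trimming moment = 1217 - 3331 = -2114 t·m
Step 2 — MCT1cm = 7336 * 134.8 / (100 * 119.2) = 82.9608 t·m/cm
Step 3 — trim = -2114 / 82.9608 ≈ -25.482 cm (5 s.f.)

-25.482 cm


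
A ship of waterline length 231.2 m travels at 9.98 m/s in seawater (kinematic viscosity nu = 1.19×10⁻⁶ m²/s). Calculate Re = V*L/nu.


Formula: Re = V * L / nu
Step 1 — V * L = 9.98 * 231.2 = 2307.376 m^2/s
Step 2 — Re = 2307.376 / 1.19e-6 = 1.94e+09

1.94e+09


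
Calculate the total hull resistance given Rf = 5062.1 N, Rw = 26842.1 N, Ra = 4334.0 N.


Formula: Rt = Rf + Rw + Ra
Substituting: Rt = 5062.1 + 26842.1 + 4334.0
Result: Rt = 36238.2 N

36238.2 N


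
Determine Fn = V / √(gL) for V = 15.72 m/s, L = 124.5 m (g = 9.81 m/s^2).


Formula: Fn = V / sqrt(g * L)
Step 1 — g * L = 9.81 * 124.5 = 1221.345
Step 2 — sqrt(g * L) = sqrt(1221.345) = 34.947747
Step 3 — Fn = 15.72 / 34.947747 ≈ 0.44981 (5 s.f.)

0.44981


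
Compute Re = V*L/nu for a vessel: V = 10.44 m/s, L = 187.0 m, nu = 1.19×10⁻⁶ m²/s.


Formula: Re = V * L / nu
Step 1 — V * L = 10.44 * 187.0 = 1952.28 m^2/s
Step 2 — Re = 1952.28 / 1.19e-6 = 1.64e+09

1.64e+09


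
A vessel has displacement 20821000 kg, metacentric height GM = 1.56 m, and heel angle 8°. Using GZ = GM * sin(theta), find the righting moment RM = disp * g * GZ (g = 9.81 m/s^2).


Formula: GZ = GM * sin(theta); RM = disp * g * GZ
Step 1 — GZ = 1.56 * sin(8°) = 1.56 * 0.139173 = 0.21711 m
Step 2 — RM = 20821000 * 9.81 * 0.21711 ≈ 44346000 N·m (5 s.f.)

44346000 N·m


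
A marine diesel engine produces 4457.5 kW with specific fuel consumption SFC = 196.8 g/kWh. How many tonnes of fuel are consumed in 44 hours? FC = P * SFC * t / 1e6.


Formula: FC (tonnes) = P * SFC * t / 1,000,000
Step 1 — P * SFC * t = 4457.5 * 196.8 * 44 = 38598384.0 g
Step 2 — FC (tonnes) = 38598384.0 / 1,000,000 ≈ 38.598 tonnes (5 s.f.)

38.598 tonnes


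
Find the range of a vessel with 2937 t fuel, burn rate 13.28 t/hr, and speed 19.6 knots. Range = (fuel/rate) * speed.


Formula: endurance = fuel / rate; range = endurance * speed
Step 1 — endurance = 2937 / 13.28 = 221.1596 hours
Step 2 — range = 221.1596 * 19.6 ≈ 4334.7 nautical miles (5 s.f.)

4334.7 NM


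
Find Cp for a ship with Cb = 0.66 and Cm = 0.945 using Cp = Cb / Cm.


Formula: Cp = Cb / Cm
Substituting: Cp = 0.66 / 0.945
Result: Cp ≈ 0.69841 (5 s.f.)

0.69841


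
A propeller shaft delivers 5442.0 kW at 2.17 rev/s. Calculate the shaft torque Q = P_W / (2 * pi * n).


Formula: Q = P_W / (2 * pi * n)
Step 1 — P_W = 5442.0 kW * 1000 = 5442000.0 W
Step 2 — 2 * pi * n = 2 * pi * 2.17 = 13.634512
Step 3 — Q = 5442000.0 / 13.634512 ≈ 399130 N·m (5 s.f.)

399130 N·m


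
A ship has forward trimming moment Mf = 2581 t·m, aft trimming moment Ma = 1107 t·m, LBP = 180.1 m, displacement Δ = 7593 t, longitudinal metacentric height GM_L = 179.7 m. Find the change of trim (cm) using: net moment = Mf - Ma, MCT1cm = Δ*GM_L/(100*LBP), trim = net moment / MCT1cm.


Formula: net trimming moment = Mf - Ma; MCT1cm = Δ*GM_L/(100*LBP); trim = net moment / MCT1cm
Step 1 — net trimming moment = 2581 - 1107 = 1474 t·m
Step 2 — MCT1cm = 7593 * 179.7 / (100 * 180.1) = 75.7614 t·m/cm
Step 3 — trim = 1474 / 75.7614 ≈ 19.456 cm (5 s.f.)

19.456 cm


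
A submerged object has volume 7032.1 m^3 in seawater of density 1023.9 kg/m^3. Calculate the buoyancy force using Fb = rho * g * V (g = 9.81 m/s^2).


Formula: Fb = rho * g * V
Substituting: Fb = 1023.9 * 9.81 * 7032.1
Intermediate: 1023.9 * 9.81 = 10044.459
Result: Fb = 10044.459 * 7032.1 ≈ 70634000 N (5 s.f.)

70634000 N


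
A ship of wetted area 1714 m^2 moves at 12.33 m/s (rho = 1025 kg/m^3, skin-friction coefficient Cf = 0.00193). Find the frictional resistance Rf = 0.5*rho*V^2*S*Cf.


Formula: Rf = 0.5 * rho * V^2 * S * Cf
Step 1 — V^2 = 12.33^2 = 152.0289
Step 2 — 0.5 * rho * V^2 = 0.5 * 1025 * 152.0289 = 77914.81125
Step 3 — Rf = 77914.81125 * 1714 * 0.00193 ≈ 257740 N (5 s.f.)

257740 N


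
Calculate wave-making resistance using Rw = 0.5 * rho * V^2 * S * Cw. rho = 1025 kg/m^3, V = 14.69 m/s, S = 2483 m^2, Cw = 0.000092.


Formula: Rw = 0.5 * rho * V^2 * S * Cw
Step 1 — V^2 = 14.69^2 = 215.7961
Step 2 — 0.5 * rho * V^2 = 0.5 * 1025 * 215.7961 = 110595.50125
Step 3 — Rw = 110595.50125 * 2483 * 0.000092 ≈ 25264 N (5 s.f.)

25264 N


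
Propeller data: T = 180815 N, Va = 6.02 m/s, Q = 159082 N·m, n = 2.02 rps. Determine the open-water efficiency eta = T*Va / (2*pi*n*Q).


Formula: eta = T * Va / (2 * pi * n * Q)
Step 1 — numerator = T * Va = 180815 * 6.02 = 1088506.3
Step 2 — 2 * pi * n = 2 * pi * 2.02 = 12.692034
Step 3 — denominator = 12.692034 * 159082 = 2019074.15
Step 4 — eta = 1088506.3 / 2019074.15 ≈ 0.53911 (5 s.f.)

0.53911


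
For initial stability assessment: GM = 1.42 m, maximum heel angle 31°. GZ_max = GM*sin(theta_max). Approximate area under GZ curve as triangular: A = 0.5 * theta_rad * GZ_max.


Formula: GZ_max = GM * sin(theta); Area = 0.5 * theta_rad * GZ_max
Step 1 — GZ_max = 1.42 * sin(31°) = 1.42 * 0.515038 = 0.731354 m
Step 2 — theta_rad = 31 * pi/180 = 0.541052 rad
Step 3 — Area = 0.5 * 0.541052 * 0.731354 ≈ 0.19785 m·rad (5 s.f.)

0.19785 m·rad


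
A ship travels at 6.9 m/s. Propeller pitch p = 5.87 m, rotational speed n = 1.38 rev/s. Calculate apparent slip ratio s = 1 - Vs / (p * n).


Formula: s = 1 - Vs / (p * n)
Step 1 — p * n = 5.87 * 1.38 = 8.1006
Step 2 — Vs / (p*n) = 6.9 / 8.1006 = 0.851789 (6 d.p.)
Step 3 — s = 1 - 0.851789 = 0.148211

0.148211


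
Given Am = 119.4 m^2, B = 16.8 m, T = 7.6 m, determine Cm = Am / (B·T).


Formula: Cm = Am / (B * T)
Step 1 — B * T = 16.8 * 7.6 = 127.68 m^2
Step 2 — Cm = 119.4 / 127.68 ≈ 0.93515 (5 s.f.)

0.93515


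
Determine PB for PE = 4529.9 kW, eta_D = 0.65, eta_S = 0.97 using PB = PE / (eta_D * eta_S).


Formula: PB = PE / (eta_D * eta_S)
Step 1 — combined efficiency = eta_D * eta_S = 0.65 * 0.97 = 0.6305
Step 2 — PB = 4529.9 / 0.6305 ≈ 7184.6 kW (5 s.f.)

7184.6 kW


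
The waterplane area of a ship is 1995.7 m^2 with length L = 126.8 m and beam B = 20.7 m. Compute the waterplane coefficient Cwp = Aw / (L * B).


Formula: Cwp = Aw / (L * B)
Step 1 — L * B = 126.8 * 20.7 = 2624.76 m^2
Step 2 — Cwp = 1995.7 / 2624.76 ≈ 0.76034 (5 s.f.)

0.76034


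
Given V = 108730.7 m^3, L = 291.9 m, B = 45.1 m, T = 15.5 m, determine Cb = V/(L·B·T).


Formula: Cb = V / (L * B * T)
Step 1 — L * B * T = 291.9 * 45.1 * 15.5 = 204052.695 m^3
Step 2 — Cb = 108730.7 / 204052.695 ≈ 0.53286 (5 s.f.)

0.53286


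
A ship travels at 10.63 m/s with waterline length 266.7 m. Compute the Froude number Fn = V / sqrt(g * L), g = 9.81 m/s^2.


Formula: Fn = V / sqrt(g * L)
Step 1 — g * L = 9.81 * 266.7 = 2616.327
Step 2 — sqrt(g * L) = sqrt(2616.327) = 51.150044
Step 3 — Fn = 10.63 / 51.150044 ≈ 0.20782 (5 s.f.)

0.20782


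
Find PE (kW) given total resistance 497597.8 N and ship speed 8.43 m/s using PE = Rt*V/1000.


Formula: PE = Rt * V / 1000 (kW)
Step 1 — PE (W) = 497597.8 * 8.43 = 4194749.454 W
Step 2 — PE (kW) = 4194749.454 / 1000 ≈ 4194.7 kW (5 s.f.)

4194.7 kW


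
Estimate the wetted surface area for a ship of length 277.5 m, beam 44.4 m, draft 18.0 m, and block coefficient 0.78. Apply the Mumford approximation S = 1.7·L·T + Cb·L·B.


Formula: S = 1.7*L*T + V/T with V = Cb*L*B*T, i.e. S = L * (1.7*T + Cb*B)
Step 1 — 1.7*T = 1.7 * 18.0 = 30.6 m
Step 2 — Cb*B = 0.78 * 44.4 = 34.632 m
Step 3 — 1.7*T + Cb*B = 30.6 + 34.632 = 65.232 m
Step 4 — S = 277.5 * 65.232 ≈ 18102 m^2 (5 s.f.)

18102 m^2


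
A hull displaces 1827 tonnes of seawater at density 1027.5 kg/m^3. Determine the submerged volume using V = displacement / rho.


Formula: V = mass / rho
Step 1 — convert tonnes to kg: 1827 t * 1000 = 1827000 kg
Step 2 — V = 1827000 / 1027.5 ≈ 1778.1 m^3 (5 s.f.)

1778.1 m^3


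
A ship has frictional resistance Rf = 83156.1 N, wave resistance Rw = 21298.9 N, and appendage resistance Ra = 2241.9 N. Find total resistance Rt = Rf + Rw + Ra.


Formula: Rt = Rf + Rw + Ra
Substituting: Rt = 83156.1 + 21298.9 + 2241.9
Result: Rt = 106696.9 N

106696.9 N


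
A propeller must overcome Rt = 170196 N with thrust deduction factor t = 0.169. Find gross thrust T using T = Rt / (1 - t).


Formula: T = Rt / (1 - t)
Step 1 — (1 - t) = 1 - 0.169 = 0.831
Step 2 — T = 170196 / 0.831 ≈ 204810 N (5 s.f.)

204810 N


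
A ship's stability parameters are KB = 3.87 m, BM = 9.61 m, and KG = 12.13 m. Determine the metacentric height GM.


Formula: GM = KB + BM - KG
Step 1 — KM = KB + BM = 3.87 + 9.61 = 13.48 m
Step 2 — GM = KM - KG = 13.48 - 12.13 = 1.35 m

1.35 m


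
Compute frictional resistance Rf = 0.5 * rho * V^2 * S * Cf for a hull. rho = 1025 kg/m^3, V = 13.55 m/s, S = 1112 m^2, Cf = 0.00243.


Formula: Rf = 0.5 * rho * V^2 * S * Cf
Step 1 — V^2 = 13.55^2 = 183.6025
Step 2 — 0.5 * rho * V^2 = 0.5 * 1025 * 183.6025 = 94096.28125
Step 3 — Rf = 94096.28125 * 1112 * 0.00243 ≈ 254260 N (5 s.f.)

254260 N


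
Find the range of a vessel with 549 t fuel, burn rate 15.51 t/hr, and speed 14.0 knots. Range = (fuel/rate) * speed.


Formula: endurance = fuel / rate; range = endurance * speed
Step 1 — endurance = 549 / 15.51 = 35.3965 hours
Step 2 — range = 35.3965 * 14.0 ≈ 495.55 nautical miles (5 s.f.)

495.55 NM


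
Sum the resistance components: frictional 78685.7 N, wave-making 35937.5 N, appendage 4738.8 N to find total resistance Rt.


Formula: Rt = Rf + Rw + Ra
Substituting: Rt = 78685.7 + 35937.5 + 4738.8
Result: Rt = 119362.0 N

119362.0 N


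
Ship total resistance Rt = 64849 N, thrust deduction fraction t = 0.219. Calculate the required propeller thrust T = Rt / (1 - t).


Formula: T = Rt / (1 - t)
Step 1 — (1 - t) = 1 - 0.219 = 0.781
Step 2 — T = 64849 / 0.781 ≈ 83033 N (5 s.f.)

83033 N


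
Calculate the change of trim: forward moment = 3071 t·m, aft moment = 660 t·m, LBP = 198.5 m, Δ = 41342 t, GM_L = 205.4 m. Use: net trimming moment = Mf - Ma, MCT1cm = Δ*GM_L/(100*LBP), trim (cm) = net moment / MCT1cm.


Formula: net trimming moment = Mf - Ma; MCT1cm = Δ*GM_L/(100*LBP); trim = net moment / MCT1cm
Step 1 — net trimming moment = 3071 - 660 = 2411 t·m
Step 2 — MCT1cm = 41342 * 205.4 / (100 * 198.5) = 427.7908 t·m/cm
Step 3 — trim = 2411 / 427.7908 ≈ 5.6359 cm (5 s.f.)

5.6359 cm


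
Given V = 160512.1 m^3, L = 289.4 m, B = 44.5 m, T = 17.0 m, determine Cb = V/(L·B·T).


Formula: Cb = V / (L * B * T)
Step 1 — L * B * T = 289.4 * 44.5 * 17.0 = 218931.1 m^3
Step 2 — Cb = 160512.1 / 218931.1 ≈ 0.73316 (5 s.f.)

0.73316


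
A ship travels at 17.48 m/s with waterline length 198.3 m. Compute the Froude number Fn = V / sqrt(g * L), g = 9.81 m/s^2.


Formula: Fn = V / sqrt(g * L)
Step 1 — g * L = 9.81 * 198.3 = 1945.323
Step 2 — sqrt(g * L) = sqrt(1945.323) = 44.105816
Step 3 — Fn = 17.48 / 44.105816 ≈ 0.39632 (5 s.f.)

0.39632


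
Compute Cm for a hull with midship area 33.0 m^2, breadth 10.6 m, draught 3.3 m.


Formula: Cm = Am / (B * T)
Step 1 — B * T = 10.6 * 3.3 = 34.98 m^2
Step 2 — Cm = 33.0 / 34.98 ≈ 0.94340 (5 s.f.)

0.94340


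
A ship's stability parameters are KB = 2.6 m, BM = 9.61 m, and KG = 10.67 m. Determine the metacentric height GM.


Formula: GM = KB + BM - KG
Step 1 — KM = KB + BM = 2.6 + 9.61 = 12.21 m
Step 2 — GM = KM - KG = 12.21 - 10.67 = 1.54 m

1.54 m


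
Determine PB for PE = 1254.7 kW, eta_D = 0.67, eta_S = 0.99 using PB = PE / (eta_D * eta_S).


Formula: PB = PE / (eta_D * eta_S)
Step 1 — combined efficiency = eta_D * eta_S = 0.67 * 0.99 = 0.6633
Step 2 — PB = 1254.7 / 0.6633 ≈ 1891.6 kW (5 s.f.)

1891.6 kW


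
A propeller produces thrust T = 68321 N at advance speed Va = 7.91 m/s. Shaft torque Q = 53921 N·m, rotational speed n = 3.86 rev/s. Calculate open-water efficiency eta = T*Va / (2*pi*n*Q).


Formula: eta = T * Va / (2 * pi * n * Q)
Step 1 — numerator = T * Va = 68321 * 7.91 = 540419.11
Step 2 — 2 * pi * n = 2 * pi * 3.86 = 24.253095
Step 3 — denominator = 24.253095 * 53921 = 1307751.14
Step 4 — eta = 540419.11 / 1307751.14 ≈ 0.41324 (5 s.f.)

0.41324


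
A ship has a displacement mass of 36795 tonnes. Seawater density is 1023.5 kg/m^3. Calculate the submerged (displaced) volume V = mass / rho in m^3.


Formula: V = mass / rho
Step 1 — convert tonnes to kg: 36795 t * 1000 = 36795000 kg
Step 2 — V = 36795000 / 1023.5 ≈ 35950 m^3 (5 s.f.)

35950 m^3


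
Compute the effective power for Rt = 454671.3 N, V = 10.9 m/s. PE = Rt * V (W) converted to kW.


Formula: PE = Rt * V / 1000 (kW)
Step 1 — PE (W) = 454671.3 * 10.9 = 4955917.17 W
Step 2 — PE (kW) = 4955917.17 / 1000 ≈ 4955.9 kW (5 s.f.)

4955.9 kW


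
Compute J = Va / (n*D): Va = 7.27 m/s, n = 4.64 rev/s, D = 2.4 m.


Formula: J = Va / (n * D)
Step 1 — n * D = 4.64 * 2.4 = 11.136
Step 2 — J = 7.27 / 11.136 ≈ 0.65284 (5 s.f.)

0.65284


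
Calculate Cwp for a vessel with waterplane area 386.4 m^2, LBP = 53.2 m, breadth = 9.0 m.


Formula: Cwp = Aw / (L * B)
Step 1 — L * B = 53.2 * 9.0 = 478.8 m^2
Step 2 — Cwp = 386.4 / 478.8 ≈ 0.80702 (5 s.f.)

0.80702


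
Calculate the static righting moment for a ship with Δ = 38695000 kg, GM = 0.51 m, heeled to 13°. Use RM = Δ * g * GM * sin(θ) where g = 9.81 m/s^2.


Formula: GZ = GM * sin(theta); RM = disp * g * GZ
Step 1 — GZ = 0.51 * sin(13°) = 0.51 * 0.224951 = 0.114725 m
Step 2 — RM = 38695000 * 9.81 * 0.114725 ≈ 43549000 N·m (5 s.f.)

43549000 N·m


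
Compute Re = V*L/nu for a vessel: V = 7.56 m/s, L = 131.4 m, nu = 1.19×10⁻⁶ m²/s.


Formula: Re = V * L / nu
Step 1 — V * L = 7.56 * 131.4 = 993.384 m^2/s
Step 2 — Re = 993.384 / 1.19e-6 = 8.35e+08

8.35e+08


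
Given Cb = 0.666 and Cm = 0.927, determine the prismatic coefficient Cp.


Formula: Cp = Cb / Cm
Substituting: Cp = 0.666 / 0.927
Result: Cp ≈ 0.71845 (5 s.f.)

0.71845


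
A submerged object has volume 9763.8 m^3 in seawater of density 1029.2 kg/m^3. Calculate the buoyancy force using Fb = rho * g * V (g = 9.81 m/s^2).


Formula: Fb = rho * g * V
Substituting: Fb = 1029.2 * 9.81 * 9763.8
Intermediate: 1029.2 * 9.81 = 10096.452
Result: Fb = 10096.452 * 9763.8 ≈ 98580000 N (5 s.f.)

98580000 N


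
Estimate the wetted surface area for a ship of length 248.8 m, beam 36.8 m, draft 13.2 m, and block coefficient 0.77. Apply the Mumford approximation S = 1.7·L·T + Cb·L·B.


Formula: S = 1.7*L*T + V/T with V = Cb*L*B*T, i.e. S = L * (1.7*T + Cb*B)
Step 1 — 1.7*T = 1.7 * 13.2 = 22.44 m
Step 2 — Cb*B = 0.77 * 36.8 = 28.336 m
Step 3 — 1.7*T + Cb*B = 22.44 + 28.336 = 50.776 m
Step 4 — S = 248.8 * 50.776 ≈ 12633 m^2 (5 s.f.)

12633 m^2


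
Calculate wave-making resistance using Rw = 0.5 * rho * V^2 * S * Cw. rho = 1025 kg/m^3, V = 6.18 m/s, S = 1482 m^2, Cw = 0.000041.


Formula: Rw = 0.5 * rho * V^2 * S * Cw
Step 1 — V^2 = 6.18^2 = 38.1924
Step 2 — 0.5 * rho * V^2 = 0.5 * 1025 * 38.1924 = 19573.605
Step 3 — Rw = 19573.605 * 1482 * 0.000041 ≈ 1189.3 N (5 s.f.)

1189.3 N


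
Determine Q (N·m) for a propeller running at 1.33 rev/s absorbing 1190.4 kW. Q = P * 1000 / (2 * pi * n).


Formula: Q = P_W / (2 * pi * n)
Step 1 — P_W = 1190.4 kW * 1000 = 1190400.0 W
Step 2 — 2 * pi * n = 2 * pi * 1.33 = 8.356636
Step 3 — Q = 1190400.0 / 8.356636 ≈ 142450 N·m (5 s.f.)

142450 N·m


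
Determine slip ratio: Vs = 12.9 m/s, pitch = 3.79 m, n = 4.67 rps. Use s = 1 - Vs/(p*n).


Formula: s = 1 - Vs / (p * n)
Step 1 — p * n = 3.79 * 4.67 = 17.6993
Step 2 — Vs / (p*n) = 12.9 / 17.6993 = 0.728842 (6 d.p.)
Step 3 — s = 1 - 0.728842 = 0.271158

0.271158


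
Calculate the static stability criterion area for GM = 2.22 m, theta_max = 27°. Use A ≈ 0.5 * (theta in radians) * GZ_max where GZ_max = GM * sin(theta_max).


Formula: GZ_max = GM * sin(theta); Area = 0.5 * theta_rad * GZ_max
Step 1 — GZ_max = 2.22 * sin(27°) = 2.22 * 0.45399 = 1.007858 m
Step 2 — theta_rad = 27 * pi/180 = 0.471239 rad
Step 3 — Area = 0.5 * 0.471239 * 1.007858 ≈ 0.23747 m·rad (5 s.f.)

0.23747 m·rad


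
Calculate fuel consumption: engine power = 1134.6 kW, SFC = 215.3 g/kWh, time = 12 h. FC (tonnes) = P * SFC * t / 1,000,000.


Formula: FC (tonnes) = P * SFC * t / 1,000,000
Step 1 — P * SFC * t = 1134.6 * 215.3 * 12 = 2931352.56 g
Step 2 — FC (tonnes) = 2931352.56 / 1,000,000 ≈ 2.9314 tonnes (5 s.f.)

2.9314 tonnes


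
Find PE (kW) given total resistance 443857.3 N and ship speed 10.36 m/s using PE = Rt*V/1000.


Formula: PE = Rt * V / 1000 (kW)
Step 1 — PE (W) = 443857.3 * 10.36 = 4598361.628 W
Step 2 — PE (kW) = 4598361.628 / 1000 ≈ 4598.4 kW (5 s.f.)

4598.4 kW


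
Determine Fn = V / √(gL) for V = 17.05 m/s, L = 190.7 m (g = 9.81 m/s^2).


Formula: Fn = V / sqrt(g * L)
Step 1 — g * L = 9.81 * 190.7 = 1870.767
Step 2 — sqrt(g * L) = sqrt(1870.767) = 43.252364
Step 3 — Fn = 17.05 / 43.252364 ≈ 0.39420 (5 s.f.)

0.39420


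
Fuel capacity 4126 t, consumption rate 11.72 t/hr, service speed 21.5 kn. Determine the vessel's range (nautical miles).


Formula: endurance = fuel / rate; range = endurance * speed
Step 1 — endurance = 4126 / 11.72 = 352.0478 hours
Step 2 — range = 352.0478 * 21.5 ≈ 7569.0 nautical miles (5 s.f.)

7569.0 NM


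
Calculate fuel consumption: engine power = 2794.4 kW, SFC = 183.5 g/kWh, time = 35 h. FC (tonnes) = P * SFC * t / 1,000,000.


Formula: FC (tonnes) = P * SFC * t / 1,000,000
Step 1 — P * SFC * t = 2794.4 * 183.5 * 35 = 17947034.0 g
Step 2 — FC (tonnes) = 17947034.0 / 1,000,000 ≈ 17.947 tonnes (5 s.f.)

17.947 tonnes


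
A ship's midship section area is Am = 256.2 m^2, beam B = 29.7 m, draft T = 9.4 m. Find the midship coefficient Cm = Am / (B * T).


Formula: Cm = Am / (B * T)
Step 1 — B * T = 29.7 * 9.4 = 279.18 m^2
Step 2 — Cm = 256.2 / 279.18 ≈ 0.91769 (5 s.f.)

0.91769


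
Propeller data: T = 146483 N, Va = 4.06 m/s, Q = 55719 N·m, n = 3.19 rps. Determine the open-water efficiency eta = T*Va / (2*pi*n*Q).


Formula: eta = T * Va / (2 * pi * n * Q)
Step 1 — numerator = T * Va = 146483 * 4.06 = 594720.98
Step 2 — 2 * pi * n = 2 * pi * 3.19 = 20.043361
Step 3 — denominator = 20.043361 * 55719 = 1116796.03
Step 4 — eta = 594720.98 / 1116796.03 ≈ 0.53252 (5 s.f.)

0.53252


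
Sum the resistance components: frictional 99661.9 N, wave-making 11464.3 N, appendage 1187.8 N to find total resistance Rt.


Formula: Rt = Rf + Rw + Ra
Substituting: Rt = 99661.9 + 11464.3 + 1187.8
Result: Rt = 112314.0 N

112314.0 N


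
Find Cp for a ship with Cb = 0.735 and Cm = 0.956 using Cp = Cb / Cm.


Formula: Cp = Cb / Cm
Substituting: Cp = 0.735 / 0.956
Result: Cp ≈ 0.76883 (5 s.f.)

0.76883


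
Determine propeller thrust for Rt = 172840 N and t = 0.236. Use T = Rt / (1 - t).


Formula: T = Rt / (1 - t)
Step 1 — (1 - t) = 1 - 0.236 = 0.764
Step 2 — T = 172840 / 0.764 ≈ 226230 N (5 s.f.)

226230 N


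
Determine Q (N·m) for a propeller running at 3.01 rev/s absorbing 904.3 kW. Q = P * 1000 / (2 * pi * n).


Formula: Q = P_W / (2 * pi * n)
Step 1 — P_W = 904.3 kW * 1000 = 904300.0 W
Step 2 — 2 * pi * n = 2 * pi * 3.01 = 18.912388
Step 3 — Q = 904300.0 / 18.912388 ≈ 47815 N·m (5 s.f.)

47815 N·m


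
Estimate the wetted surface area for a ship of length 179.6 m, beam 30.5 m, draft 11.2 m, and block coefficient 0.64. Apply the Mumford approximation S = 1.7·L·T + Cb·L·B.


Formula: S = 1.7*L*T + V/T with V = Cb*L*B*T, i.e. S = L * (1.7*T + Cb*B)
Step 1 — 1.7*T = 1.7 * 11.2 = 19.04 m
Step 2 — Cb*B = 0.64 * 30.5 = 19.52 m
Step 3 — 1.7*T + Cb*B = 19.04 + 19.52 = 38.56 m
Step 4 — S = 179.6 * 38.56 ≈ 6925.4 m^2 (5 s.f.)

6925.4 m^2


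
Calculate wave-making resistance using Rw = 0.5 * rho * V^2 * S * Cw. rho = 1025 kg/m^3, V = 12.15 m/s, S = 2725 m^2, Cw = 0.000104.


Formula: Rw = 0.5 * rho * V^2 * S * Cw
Step 1 — V^2 = 12.15^2 = 147.6225
Step 2 — 0.5 * rho * V^2 = 0.5 * 1025 * 147.6225 = 75656.53125
Step 3 — Rw = 75656.53125 * 2725 * 0.000104 ≈ 21441 N (5 s.f.)

21441 N


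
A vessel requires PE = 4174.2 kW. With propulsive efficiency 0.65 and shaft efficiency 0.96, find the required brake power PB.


Formula: PB = PE / (eta_D * eta_S)
Step 1 — combined efficiency = eta_D * eta_S = 0.65 * 0.96 = 0.624
Step 2 — PB = 4174.2 / 0.624 ≈ 6689.4 kW (5 s.f.)

6689.4 kW


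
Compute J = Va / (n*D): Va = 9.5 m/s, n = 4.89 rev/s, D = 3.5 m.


Formula: J = Va / (n * D)
Step 1 — n * D = 4.89 * 3.5 = 17.115
Step 2 — J = 9.5 / 17.115 ≈ 0.55507 (5 s.f.)

0.55507


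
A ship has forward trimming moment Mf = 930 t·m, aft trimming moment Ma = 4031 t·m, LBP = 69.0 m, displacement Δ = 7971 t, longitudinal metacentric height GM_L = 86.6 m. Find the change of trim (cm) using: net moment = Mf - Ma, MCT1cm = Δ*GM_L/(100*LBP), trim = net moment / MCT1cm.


Formula: net trimming moment = Mf - Ma; MCT1cm = Δ*GM_L/(100*LBP); trim = net moment / MCT1cm
Step 1 — net trimming moment = 930 - 4031 = -3101 t·m
Step 2 — MCT1cm = 7971 * 86.6 / (100 * 69.0) = 100.0418 t·m/cm
Step 3 — trim = -3101 / 100.0418 ≈ -30.997 cm (5 s.f.)

-30.997 cm


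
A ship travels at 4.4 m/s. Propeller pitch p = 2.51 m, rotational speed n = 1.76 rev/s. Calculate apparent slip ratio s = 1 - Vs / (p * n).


Formula: s = 1 - Vs / (p * n)
Step 1 — p * n = 2.51 * 1.76 = 4.4176
Step 2 — Vs / (p*n) = 4.4 / 4.4176 = 0.996016 (6 d.p.)
Step 3 — s = 1 - 0.996016 = 0.003984

0.003984


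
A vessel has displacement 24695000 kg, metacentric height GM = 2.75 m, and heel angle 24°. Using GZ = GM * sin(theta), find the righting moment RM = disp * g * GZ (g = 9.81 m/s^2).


Formula: GZ = GM * sin(theta); RM = disp * g * GZ
Step 1 — GZ = 2.75 * sin(24°) = 2.75 * 0.406737 = 1.118527 m
Step 2 — RM = 24695000 * 9.81 * 1.118527 ≈ 270970000 N·m (5 s.f.)

270970000 N·m


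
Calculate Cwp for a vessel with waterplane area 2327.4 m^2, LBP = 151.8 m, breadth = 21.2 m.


Formula: Cwp = Aw / (L * B)
Step 1 — L * B = 151.8 * 21.2 = 3218.16 m^2
Step 2 — Cwp = 2327.4 / 3218.16 ≈ 0.72321 (5 s.f.)

0.72321


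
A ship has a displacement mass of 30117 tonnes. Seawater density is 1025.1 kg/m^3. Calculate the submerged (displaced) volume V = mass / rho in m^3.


Formula: V = mass / rho
Step 1 — convert tonnes to kg: 30117 t * 1000 = 30117000 kg
Step 2 — V = 30117000 / 1025.1 ≈ 29380 m^3 (5 s.f.)

29380 m^3


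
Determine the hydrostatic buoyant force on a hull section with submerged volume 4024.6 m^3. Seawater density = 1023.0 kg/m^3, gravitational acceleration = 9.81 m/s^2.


Formula: Fb = rho * g * V
Substituting: Fb = 1023.0 * 9.81 * 4024.6
Intermediate: 1023.0 * 9.81 = 10035.63
Result: Fb = 10035.63 * 4024.6 ≈ 40389000 N (5 s.f.)

40389000 N


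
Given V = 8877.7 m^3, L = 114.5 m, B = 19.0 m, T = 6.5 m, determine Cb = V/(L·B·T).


Formula: Cb = V / (L * B * T)
Step 1 — L * B * T = 114.5 * 19.0 * 6.5 = 14140.75 m^3
Step 2 — Cb = 8877.7 / 14140.75 ≈ 0.62781 (5 s.f.)

0.62781


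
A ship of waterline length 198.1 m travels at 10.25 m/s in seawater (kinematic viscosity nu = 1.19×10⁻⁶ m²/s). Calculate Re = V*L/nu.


Formula: Re = V * L / nu
Step 1 — V * L = 10.25 * 198.1 = 2030.525 m^2/s
Step 2 — Re = 2030.525 / 1.19e-6 = 1.71e+09

1.71e+09


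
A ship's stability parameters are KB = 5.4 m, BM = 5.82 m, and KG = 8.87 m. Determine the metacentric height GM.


Formula: GM = KB + BM - KG
Step 1 — KM = KB + BM = 5.4 + 5.82 = 11.22 m
Step 2 — GM = KM - KG = 11.22 - 8.87 = 2.35 m

2.35 m


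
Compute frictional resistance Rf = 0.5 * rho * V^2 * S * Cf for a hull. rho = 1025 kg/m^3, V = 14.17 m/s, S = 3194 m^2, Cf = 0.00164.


Formula: Rf = 0.5 * rho * V^2 * S * Cf
Step 1 — V^2 = 14.17^2 = 200.7889
Step 2 — 0.5 * rho * V^2 = 0.5 * 1025 * 200.7889 = 102904.31125
Step 3 — Rf = 102904.31125 * 3194 * 0.00164 ≈ 539030 N (5 s.f.)

539030 N


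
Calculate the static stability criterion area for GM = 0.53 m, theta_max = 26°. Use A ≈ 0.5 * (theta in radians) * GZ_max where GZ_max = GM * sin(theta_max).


Formula: GZ_max = GM * sin(theta); Area = 0.5 * theta_rad * GZ_max
Step 1 — GZ_max = 0.53 * sin(26°) = 0.53 * 0.438371 = 0.232337 m
Step 2 — theta_rad = 26 * pi/180 = 0.453786 rad
Step 3 — Area = 0.5 * 0.453786 * 0.232337 ≈ 0.052716 m·rad (5 s.f.)

0.052716 m·rad


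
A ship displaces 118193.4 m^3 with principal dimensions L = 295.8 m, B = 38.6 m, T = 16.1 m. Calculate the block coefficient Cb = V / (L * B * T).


Formula: Cb = V / (L * B * T)
Step 1 — L * B * T = 295.8 * 38.6 * 16.1 = 183827.868 m^3
Step 2 — Cb = 118193.4 / 183827.868 ≈ 0.64296 (5 s.f.)

0.64296


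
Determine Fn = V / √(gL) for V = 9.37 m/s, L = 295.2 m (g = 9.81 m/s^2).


Formula: Fn = V / sqrt(g * L)
Step 1 — g * L = 9.81 * 295.2 = 2895.912
Step 2 — sqrt(g * L) = sqrt(2895.912) = 53.813679
Step 3 — Fn = 9.37 / 53.813679 ≈ 0.17412 (5 s.f.)

0.17412


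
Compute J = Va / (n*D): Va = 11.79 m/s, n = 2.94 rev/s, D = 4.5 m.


Formula: J = Va / (n * D)
Step 1 — n * D = 2.94 * 4.5 = 13.23
Step 2 — J = 11.79 / 13.23 ≈ 0.89116 (5 s.f.)

0.89116


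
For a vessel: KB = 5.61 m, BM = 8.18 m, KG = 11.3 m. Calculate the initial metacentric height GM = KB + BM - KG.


Formula: GM = KB + BM - KG
Step 1 — KM = KB + BM = 5.61 + 8.18 = 13.79 m
Step 2 — GM = KM - KG = 13.79 - 11.3 = 2.49 m

2.49 m


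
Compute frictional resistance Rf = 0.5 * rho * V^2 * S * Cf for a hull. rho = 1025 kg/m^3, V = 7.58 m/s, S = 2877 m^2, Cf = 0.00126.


Formula: Rf = 0.5 * rho * V^2 * S * Cf
Step 1 — V^2 = 7.58^2 = 57.4564
Step 2 — 0.5 * rho * V^2 = 0.5 * 1025 * 57.4564 = 29446.405
Step 3 — Rf = 29446.405 * 2877 * 0.00126 ≈ 106740 N (5 s.f.)

106740 N


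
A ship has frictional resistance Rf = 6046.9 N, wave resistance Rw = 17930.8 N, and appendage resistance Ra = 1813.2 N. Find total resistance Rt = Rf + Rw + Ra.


Formula: Rt = Rf + Rw + Ra
Substituting: Rt = 6046.9 + 17930.8 + 1813.2
Result: Rt = 25790.9 N

25790.9 N


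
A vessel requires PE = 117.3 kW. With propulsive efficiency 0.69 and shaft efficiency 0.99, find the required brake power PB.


Formula: PB = PE / (eta_D * eta_S)
Step 1 — combined efficiency = eta_D * eta_S = 0.69 * 0.99 = 0.6831
Step 2 — PB = 117.3 / 0.6831 ≈ 171.72 kW (5 s.f.)

171.72 kW


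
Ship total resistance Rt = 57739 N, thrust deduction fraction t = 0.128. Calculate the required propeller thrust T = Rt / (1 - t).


Formula: T = Rt / (1 - t)
Step 1 — (1 - t) = 1 - 0.128 = 0.872
Step 2 — T = 57739 / 0.872 ≈ 66214 N (5 s.f.)

66214 N


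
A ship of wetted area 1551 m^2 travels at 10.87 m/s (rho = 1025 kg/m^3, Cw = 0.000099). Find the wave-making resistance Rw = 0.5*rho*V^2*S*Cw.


Formula: Rw = 0.5 * rho * V^2 * S * Cw
Step 1 — V^2 = 10.87^2 = 118.1569
Step 2 — 0.5 * rho * V^2 = 0.5 * 1025 * 118.1569 = 60555.41125
Step 3 — Rw = 60555.41125 * 1551 * 0.000099 ≈ 9298.2 N (5 s.f.)

9298.2 N


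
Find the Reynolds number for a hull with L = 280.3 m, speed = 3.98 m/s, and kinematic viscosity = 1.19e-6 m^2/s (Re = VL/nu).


Formula: Re = V * L / nu
Step 1 — V * L = 3.98 * 280.3 = 1115.594 m^2/s
Step 2 — Re = 1115.594 / 1.19e-6 = 9.37e+08

9.37e+08


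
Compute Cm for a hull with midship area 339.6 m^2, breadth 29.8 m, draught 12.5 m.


Formula: Cm = Am / (B * T)
Step 1 — B * T = 29.8 * 12.5 = 372.5 m^2
Step 2 — Cm = 339.6 / 372.5 ≈ 0.91168 (5 s.f.)

0.91168


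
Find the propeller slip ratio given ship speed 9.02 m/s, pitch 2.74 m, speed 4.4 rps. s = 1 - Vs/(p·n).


Formula: s = 1 - Vs / (p * n)
Step 1 — p * n = 2.74 * 4.4 = 12.056
Step 2 — Vs / (p*n) = 9.02 / 12.056 = 0.748175 (6 d.p.)
Step 3 — s = 1 - 0.748175 = 0.251825

0.251825
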